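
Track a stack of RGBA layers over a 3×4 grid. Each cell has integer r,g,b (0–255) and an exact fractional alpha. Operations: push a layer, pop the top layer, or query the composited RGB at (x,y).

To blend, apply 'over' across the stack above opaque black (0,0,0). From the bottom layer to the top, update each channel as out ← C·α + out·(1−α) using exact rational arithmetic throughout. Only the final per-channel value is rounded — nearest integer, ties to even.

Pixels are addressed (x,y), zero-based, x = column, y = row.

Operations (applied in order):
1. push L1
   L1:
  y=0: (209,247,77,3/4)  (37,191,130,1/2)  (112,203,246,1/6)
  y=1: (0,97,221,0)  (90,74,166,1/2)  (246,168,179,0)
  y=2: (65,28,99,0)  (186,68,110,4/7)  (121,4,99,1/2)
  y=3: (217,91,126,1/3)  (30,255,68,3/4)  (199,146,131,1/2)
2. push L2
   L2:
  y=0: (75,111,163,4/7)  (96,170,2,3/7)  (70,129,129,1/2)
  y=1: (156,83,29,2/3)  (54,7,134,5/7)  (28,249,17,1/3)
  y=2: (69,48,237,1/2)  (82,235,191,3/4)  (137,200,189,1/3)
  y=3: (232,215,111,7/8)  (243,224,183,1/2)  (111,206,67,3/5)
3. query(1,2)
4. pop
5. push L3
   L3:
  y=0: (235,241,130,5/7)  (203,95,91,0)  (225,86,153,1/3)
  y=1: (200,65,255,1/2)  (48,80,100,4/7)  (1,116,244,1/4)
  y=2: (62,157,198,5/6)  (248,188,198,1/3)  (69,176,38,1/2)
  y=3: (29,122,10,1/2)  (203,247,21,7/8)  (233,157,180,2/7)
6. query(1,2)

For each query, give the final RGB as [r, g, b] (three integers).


at x=1,y=2 over L1,L2:
L1 α=4/7: [744/7, 272/7, 440/7]
L2 α=3/4: [1233/14, 5207/28, 4451/28]
→ [88, 186, 159]

(1,2) stack=L1,L3; from [0,0,0]:
after L1 α=4/7: [744/7, 272/7, 440/7]
after L3 α=1/3: [3224/21, 620/7, 2266/21]
rounded: [154, 89, 108]


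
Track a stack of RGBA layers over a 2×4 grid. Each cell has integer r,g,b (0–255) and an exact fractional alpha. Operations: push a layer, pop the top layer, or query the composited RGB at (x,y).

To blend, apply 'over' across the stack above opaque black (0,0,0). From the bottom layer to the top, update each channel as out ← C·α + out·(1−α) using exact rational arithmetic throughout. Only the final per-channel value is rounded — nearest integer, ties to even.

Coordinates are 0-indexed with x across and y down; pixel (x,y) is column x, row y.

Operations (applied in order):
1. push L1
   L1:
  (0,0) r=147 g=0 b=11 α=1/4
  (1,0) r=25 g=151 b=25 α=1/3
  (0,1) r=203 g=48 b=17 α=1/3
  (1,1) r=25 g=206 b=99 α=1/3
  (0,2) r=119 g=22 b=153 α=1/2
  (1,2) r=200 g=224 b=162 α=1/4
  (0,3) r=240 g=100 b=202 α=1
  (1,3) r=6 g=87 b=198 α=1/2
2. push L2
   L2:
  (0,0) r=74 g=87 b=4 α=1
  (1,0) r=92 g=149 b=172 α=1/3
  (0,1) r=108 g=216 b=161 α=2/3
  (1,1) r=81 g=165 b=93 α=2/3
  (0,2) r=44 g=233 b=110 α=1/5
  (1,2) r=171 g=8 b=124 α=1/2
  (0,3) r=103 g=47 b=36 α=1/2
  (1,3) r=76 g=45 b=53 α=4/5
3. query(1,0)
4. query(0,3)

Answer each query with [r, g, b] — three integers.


query (1,0) [L1,L2] — begin 0,0,0
+L1 (α=1/3) → [25/3, 151/3, 25/3]
+L2 (α=1/3) → [326/9, 749/9, 566/9]
= [36, 83, 63]

at x=0,y=3 over L1,L2:
after L1 α=1: [240, 100, 202]
after L2 α=1/2: [343/2, 147/2, 119]
= [172, 74, 119]


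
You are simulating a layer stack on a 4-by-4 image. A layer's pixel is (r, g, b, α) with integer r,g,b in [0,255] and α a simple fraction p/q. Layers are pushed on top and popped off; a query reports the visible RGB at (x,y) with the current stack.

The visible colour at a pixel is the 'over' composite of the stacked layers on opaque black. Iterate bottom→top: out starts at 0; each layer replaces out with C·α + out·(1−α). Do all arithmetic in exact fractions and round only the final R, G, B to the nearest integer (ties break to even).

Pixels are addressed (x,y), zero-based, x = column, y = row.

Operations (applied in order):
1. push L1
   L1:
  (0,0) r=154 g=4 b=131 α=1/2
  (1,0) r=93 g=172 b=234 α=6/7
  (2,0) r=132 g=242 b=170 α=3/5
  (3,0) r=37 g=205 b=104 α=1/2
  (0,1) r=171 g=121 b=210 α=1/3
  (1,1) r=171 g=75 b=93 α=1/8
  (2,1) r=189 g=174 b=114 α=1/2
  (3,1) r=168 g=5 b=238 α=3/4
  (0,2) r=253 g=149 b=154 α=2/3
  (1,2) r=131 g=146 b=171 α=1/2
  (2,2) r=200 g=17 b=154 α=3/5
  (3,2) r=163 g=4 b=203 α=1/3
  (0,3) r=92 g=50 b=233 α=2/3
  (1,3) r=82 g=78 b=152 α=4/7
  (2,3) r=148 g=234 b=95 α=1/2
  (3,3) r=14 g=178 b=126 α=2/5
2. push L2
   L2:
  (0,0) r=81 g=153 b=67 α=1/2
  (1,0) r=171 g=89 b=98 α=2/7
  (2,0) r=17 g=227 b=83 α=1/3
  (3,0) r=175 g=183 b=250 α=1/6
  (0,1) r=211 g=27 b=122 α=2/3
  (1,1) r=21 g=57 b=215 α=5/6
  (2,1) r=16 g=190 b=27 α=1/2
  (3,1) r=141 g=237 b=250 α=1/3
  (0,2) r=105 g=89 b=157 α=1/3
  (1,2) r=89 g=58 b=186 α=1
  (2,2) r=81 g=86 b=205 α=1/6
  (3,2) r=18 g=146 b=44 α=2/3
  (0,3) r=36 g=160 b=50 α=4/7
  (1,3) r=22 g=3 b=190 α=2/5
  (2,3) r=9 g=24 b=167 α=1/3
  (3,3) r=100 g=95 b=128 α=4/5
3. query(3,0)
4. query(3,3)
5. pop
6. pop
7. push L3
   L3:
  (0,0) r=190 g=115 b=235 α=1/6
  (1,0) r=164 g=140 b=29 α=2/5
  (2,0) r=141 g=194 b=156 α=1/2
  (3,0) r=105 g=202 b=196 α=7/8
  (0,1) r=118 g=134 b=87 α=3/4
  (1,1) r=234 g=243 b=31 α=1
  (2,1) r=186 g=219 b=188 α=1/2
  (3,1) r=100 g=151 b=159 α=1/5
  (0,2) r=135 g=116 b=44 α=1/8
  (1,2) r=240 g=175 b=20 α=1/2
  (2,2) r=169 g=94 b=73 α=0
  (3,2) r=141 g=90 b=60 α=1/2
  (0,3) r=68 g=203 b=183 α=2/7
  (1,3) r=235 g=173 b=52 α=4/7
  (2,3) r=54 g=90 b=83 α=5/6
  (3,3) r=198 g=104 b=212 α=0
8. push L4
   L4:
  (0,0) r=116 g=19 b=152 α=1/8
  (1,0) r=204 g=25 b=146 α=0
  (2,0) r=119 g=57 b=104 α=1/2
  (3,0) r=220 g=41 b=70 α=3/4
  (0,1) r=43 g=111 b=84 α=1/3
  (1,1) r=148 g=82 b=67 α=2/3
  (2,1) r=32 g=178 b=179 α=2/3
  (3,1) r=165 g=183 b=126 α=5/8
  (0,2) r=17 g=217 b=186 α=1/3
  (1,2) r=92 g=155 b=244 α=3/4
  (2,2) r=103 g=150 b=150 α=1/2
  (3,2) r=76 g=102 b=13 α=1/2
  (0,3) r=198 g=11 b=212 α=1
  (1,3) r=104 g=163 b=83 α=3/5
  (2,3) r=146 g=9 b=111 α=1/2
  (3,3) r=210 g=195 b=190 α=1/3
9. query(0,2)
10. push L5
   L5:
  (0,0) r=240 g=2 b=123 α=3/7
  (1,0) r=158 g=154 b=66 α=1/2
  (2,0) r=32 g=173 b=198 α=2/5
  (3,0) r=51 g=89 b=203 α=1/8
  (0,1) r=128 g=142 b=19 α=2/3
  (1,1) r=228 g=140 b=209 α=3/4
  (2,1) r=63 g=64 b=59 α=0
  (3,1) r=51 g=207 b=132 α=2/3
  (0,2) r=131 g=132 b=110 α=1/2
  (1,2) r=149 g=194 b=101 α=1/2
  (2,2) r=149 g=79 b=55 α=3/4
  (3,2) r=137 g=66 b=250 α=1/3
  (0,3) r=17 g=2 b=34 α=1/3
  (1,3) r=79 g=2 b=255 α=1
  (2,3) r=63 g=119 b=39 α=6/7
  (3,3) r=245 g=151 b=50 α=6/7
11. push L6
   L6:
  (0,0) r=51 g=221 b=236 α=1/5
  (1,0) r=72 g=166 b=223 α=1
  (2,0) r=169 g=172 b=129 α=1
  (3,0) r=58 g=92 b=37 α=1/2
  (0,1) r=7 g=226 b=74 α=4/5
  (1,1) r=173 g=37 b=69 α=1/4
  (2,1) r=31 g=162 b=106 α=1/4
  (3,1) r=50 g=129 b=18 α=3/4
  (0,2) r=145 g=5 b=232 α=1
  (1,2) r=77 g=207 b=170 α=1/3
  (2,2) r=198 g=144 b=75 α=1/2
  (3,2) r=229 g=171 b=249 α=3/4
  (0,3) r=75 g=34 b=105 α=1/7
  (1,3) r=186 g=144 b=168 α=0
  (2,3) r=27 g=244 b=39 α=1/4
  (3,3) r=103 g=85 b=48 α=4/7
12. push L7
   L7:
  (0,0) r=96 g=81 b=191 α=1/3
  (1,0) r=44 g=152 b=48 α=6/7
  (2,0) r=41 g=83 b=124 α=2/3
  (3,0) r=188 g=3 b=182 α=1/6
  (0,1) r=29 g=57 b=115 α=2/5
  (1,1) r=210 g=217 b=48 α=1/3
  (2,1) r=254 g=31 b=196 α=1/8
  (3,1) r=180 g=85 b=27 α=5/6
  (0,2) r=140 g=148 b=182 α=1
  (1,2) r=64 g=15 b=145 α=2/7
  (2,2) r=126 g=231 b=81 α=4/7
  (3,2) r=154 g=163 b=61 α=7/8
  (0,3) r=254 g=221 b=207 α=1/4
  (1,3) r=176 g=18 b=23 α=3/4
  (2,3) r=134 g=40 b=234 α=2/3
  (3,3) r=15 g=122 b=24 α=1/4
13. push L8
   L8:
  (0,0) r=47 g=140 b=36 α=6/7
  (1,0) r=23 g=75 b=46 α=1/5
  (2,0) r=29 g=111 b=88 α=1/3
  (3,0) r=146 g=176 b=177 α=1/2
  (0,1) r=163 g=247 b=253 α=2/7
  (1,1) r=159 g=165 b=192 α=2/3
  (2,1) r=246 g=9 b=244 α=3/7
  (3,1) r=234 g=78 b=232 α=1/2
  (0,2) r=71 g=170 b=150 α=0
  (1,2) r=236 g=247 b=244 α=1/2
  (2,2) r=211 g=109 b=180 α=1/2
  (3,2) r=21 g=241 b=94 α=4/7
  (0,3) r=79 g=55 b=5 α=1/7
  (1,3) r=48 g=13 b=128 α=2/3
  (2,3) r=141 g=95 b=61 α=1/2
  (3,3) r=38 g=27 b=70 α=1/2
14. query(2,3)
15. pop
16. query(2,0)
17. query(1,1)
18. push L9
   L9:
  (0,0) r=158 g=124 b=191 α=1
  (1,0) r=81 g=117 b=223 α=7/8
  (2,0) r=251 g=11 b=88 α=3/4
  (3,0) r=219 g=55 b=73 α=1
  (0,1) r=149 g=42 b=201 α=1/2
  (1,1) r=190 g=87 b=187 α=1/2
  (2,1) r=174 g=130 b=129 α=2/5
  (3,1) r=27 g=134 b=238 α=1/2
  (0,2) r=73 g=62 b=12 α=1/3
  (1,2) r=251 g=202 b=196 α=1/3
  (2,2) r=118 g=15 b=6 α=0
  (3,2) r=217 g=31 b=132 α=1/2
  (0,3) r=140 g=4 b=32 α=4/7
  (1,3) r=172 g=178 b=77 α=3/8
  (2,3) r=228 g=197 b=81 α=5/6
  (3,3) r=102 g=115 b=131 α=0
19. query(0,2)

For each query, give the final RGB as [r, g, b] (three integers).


at x=3,y=0 over L1,L2:
after L1 α=1/2: [37/2, 205/2, 52]
after L2 α=1/6: [535/12, 1391/12, 85]
→ [45, 116, 85]

query (3,3) [L1,L2] — begin 0,0,0
after L1 α=2/5: [28/5, 356/5, 252/5]
after L2 α=4/5: [2028/25, 2256/25, 2812/25]
→ [81, 90, 112]

(0,2) stack=L3,L4; from [0,0,0]:
after L3 α=1/8: [135/8, 29/2, 11/2]
after L4 α=1/3: [203/12, 82, 197/3]
→ [17, 82, 66]

at x=2,y=3 over L3,L4,L5,L6,L7,L8:
after L3 α=5/6: [45, 75, 415/6]
after L4 α=1/2: [191/2, 42, 1081/12]
after L5 α=6/7: [947/14, 108, 3889/84]
after L6 α=1/4: [3219/56, 142, 4981/112]
after L7 α=2/3: [18227/168, 74, 57397/336]
after L8 α=1/2: [41915/336, 169/2, 77893/672]
= [125, 84, 116]

query (2,0) [L3,L4,L5,L6,L7] — begin 0,0,0
+L3 (α=1/2) → [141/2, 97, 78]
+L4 (α=1/2) → [379/4, 77, 91]
+L5 (α=2/5) → [1393/20, 577/5, 669/5]
+L6 (α=1) → [169, 172, 129]
+L7 (α=2/3) → [251/3, 338/3, 377/3]
rounded: [84, 113, 126]

(1,1) stack=L3,L4,L5,L6,L7; from [0,0,0]:
after L3 α=1: [234, 243, 31]
after L4 α=2/3: [530/3, 407/3, 55]
after L5 α=3/4: [1291/6, 1667/12, 341/2]
after L6 α=1/4: [1637/8, 1815/16, 1161/8]
after L7 α=1/3: [2477/12, 3551/24, 451/4]
→ [206, 148, 113]

query (0,2) [L3,L4,L5,L6,L7,L9] — begin 0,0,0
after L3 α=1/8: [135/8, 29/2, 11/2]
after L4 α=1/3: [203/12, 82, 197/3]
after L5 α=1/2: [1775/24, 107, 527/6]
after L6 α=1: [145, 5, 232]
after L7 α=1: [140, 148, 182]
after L9 α=1/3: [353/3, 358/3, 376/3]
rounded: [118, 119, 125]


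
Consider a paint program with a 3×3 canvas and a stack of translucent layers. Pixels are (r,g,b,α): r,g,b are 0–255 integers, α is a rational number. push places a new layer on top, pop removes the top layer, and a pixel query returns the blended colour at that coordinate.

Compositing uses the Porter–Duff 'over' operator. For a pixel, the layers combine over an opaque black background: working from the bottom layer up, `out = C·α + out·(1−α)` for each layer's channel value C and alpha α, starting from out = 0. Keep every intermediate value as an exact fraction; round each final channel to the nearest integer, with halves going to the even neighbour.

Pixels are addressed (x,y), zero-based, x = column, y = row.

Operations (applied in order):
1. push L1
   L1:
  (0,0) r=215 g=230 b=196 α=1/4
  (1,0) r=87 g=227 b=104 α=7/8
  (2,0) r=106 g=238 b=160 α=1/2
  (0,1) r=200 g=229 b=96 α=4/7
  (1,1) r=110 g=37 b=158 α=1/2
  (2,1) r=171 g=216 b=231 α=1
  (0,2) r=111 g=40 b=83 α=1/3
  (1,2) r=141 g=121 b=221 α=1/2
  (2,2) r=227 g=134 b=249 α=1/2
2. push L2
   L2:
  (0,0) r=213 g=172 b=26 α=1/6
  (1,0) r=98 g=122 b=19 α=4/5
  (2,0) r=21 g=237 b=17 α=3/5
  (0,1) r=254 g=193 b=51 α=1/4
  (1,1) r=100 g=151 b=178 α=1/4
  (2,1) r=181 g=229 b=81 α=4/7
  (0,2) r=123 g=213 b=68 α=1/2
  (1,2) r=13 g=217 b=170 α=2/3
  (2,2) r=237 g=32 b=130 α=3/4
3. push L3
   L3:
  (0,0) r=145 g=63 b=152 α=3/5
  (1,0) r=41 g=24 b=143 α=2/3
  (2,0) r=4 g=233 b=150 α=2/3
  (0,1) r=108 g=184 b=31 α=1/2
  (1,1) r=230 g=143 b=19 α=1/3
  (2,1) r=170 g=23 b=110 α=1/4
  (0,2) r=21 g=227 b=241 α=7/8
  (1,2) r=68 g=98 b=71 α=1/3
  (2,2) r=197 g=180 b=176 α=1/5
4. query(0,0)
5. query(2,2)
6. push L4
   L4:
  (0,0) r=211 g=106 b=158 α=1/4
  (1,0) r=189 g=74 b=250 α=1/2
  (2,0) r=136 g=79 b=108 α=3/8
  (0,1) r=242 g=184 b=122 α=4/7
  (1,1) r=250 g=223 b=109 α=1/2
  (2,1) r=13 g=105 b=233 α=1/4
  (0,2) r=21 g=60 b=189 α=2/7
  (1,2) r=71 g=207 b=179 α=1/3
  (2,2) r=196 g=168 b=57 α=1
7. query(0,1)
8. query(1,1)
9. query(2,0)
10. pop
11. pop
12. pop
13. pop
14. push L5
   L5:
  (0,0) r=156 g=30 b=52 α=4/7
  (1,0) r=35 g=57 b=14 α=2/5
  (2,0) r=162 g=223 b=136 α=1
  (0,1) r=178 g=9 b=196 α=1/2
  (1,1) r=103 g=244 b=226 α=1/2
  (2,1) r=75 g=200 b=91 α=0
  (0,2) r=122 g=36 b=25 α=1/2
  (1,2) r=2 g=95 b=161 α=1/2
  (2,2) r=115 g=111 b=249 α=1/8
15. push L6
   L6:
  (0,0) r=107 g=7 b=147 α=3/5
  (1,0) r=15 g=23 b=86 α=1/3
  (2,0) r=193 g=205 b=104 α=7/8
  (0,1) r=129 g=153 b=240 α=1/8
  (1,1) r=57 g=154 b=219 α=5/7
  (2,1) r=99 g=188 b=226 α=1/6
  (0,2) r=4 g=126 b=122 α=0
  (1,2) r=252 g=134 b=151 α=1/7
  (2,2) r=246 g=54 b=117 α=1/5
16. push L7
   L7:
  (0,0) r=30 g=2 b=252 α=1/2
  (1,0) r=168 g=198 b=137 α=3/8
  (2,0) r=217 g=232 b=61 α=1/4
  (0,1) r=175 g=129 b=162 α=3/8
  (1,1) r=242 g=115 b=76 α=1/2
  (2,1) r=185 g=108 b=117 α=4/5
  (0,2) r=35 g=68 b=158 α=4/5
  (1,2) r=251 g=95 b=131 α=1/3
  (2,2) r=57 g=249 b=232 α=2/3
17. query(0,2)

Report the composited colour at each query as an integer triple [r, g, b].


(0,0) stack=L1,L2,L3; from [0,0,0]:
L1 α=1/4: [215/4, 115/2, 49]
L2 α=1/6: [1927/24, 919/12, 271/6]
L3 α=3/5: [7147/60, 2053/30, 1639/15]
rounded: [119, 68, 109]

at x=2,y=2 over L1,L2,L3:
+L1 (α=1/2) → [227/2, 67, 249/2]
+L2 (α=3/4) → [1649/8, 163/4, 1029/8]
+L3 (α=1/5) → [2043/10, 343/5, 1381/10]
rounded: [204, 69, 138]

at x=0,y=1 over L1,L2,L3,L4:
+L1 (α=4/7) → [800/7, 916/7, 384/7]
+L2 (α=1/4) → [2089/14, 4099/28, 1509/28]
+L3 (α=1/2) → [3601/28, 9251/56, 2377/56]
+L4 (α=4/7) → [37907/196, 68969/392, 34459/392]
→ [193, 176, 88]

(1,1) stack=L1,L2,L3,L4; from [0,0,0]:
+L1 (α=1/2) → [55, 37/2, 79]
+L2 (α=1/4) → [265/4, 413/8, 415/4]
+L3 (α=1/3) → [725/6, 985/12, 151/2]
+L4 (α=1/2) → [2225/12, 3661/24, 369/4]
→ [185, 153, 92]

at x=2,y=0 over L1,L2,L3,L4:
L1 α=1/2: [53, 119, 80]
L2 α=3/5: [169/5, 949/5, 211/5]
L3 α=2/3: [209/15, 1093/5, 1711/15]
L4 α=3/8: [1433/24, 665/4, 2683/24]
rounded: [60, 166, 112]

at x=0,y=2 over L5,L6,L7:
+L5 (α=1/2) → [61, 18, 25/2]
+L6 (α=0) → [61, 18, 25/2]
+L7 (α=4/5) → [201/5, 58, 1289/10]
= [40, 58, 129]


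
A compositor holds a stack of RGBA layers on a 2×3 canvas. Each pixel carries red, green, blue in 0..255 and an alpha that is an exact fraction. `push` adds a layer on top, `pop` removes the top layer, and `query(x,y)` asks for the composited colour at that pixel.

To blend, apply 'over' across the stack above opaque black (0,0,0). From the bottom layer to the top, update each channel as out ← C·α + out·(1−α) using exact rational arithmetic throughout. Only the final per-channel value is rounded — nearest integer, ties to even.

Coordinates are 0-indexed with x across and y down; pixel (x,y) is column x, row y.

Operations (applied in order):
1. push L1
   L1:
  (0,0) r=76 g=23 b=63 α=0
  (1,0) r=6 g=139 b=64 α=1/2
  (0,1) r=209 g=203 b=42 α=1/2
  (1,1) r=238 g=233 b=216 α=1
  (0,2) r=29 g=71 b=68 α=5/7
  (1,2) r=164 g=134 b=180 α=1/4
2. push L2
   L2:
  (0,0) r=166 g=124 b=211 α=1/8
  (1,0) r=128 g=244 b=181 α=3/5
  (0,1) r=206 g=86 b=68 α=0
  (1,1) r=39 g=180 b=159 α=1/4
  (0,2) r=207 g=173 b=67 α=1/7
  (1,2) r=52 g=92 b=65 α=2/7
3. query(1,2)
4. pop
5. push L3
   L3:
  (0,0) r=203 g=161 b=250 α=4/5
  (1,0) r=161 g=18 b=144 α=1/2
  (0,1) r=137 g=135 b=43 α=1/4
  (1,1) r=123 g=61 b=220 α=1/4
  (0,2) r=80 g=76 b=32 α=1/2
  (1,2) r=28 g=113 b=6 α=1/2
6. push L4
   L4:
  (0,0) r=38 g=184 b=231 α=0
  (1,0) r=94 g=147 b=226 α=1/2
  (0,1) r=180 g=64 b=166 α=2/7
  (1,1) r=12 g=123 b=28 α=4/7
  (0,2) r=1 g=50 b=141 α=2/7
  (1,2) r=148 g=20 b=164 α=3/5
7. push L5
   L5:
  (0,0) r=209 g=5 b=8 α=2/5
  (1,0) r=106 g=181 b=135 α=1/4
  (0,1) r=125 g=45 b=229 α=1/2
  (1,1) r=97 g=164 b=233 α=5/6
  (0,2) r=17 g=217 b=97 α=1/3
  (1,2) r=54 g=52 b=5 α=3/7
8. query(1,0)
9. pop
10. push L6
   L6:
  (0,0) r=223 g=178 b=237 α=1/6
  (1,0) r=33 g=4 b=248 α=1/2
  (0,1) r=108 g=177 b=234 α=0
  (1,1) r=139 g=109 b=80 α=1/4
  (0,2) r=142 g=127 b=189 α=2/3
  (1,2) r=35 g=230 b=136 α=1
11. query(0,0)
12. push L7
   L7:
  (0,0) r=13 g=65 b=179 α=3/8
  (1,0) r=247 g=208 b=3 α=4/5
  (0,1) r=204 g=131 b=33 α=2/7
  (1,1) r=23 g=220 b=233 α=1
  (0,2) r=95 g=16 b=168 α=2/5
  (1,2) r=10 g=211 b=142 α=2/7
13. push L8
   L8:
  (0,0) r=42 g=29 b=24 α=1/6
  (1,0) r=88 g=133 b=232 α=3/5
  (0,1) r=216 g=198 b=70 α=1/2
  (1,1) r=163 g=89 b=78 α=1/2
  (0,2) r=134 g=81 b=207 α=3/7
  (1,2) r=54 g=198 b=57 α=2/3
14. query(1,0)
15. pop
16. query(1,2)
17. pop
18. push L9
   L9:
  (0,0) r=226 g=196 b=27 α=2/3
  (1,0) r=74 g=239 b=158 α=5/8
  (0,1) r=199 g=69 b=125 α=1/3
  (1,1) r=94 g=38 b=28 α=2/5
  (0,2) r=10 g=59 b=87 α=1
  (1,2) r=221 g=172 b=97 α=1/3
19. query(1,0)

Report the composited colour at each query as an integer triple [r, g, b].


at x=1,y=2 over L1,L2:
after L1 α=1/4: [41, 67/2, 45]
after L2 α=2/7: [309/7, 703/14, 355/7]
rounded: [44, 50, 51]

(1,0) stack=L1,L3,L4,L5; from [0,0,0]:
L1 α=1/2: [3, 139/2, 32]
L3 α=1/2: [82, 175/4, 88]
L4 α=1/2: [88, 763/8, 157]
L5 α=1/4: [185/2, 3737/32, 303/2]
→ [92, 117, 152]

(0,0) stack=L1,L3,L4,L6; from [0,0,0]:
after L1 α=0: [0, 0, 0]
after L3 α=4/5: [812/5, 644/5, 200]
after L4 α=0: [812/5, 644/5, 200]
after L6 α=1/6: [345/2, 137, 1237/6]
= [172, 137, 206]

(1,0) stack=L1,L3,L4,L6,L7,L8; from [0,0,0]:
after L1 α=1/2: [3, 139/2, 32]
after L3 α=1/2: [82, 175/4, 88]
after L4 α=1/2: [88, 763/8, 157]
after L6 α=1/2: [121/2, 795/16, 405/2]
after L7 α=4/5: [2097/10, 14107/80, 429/10]
after L8 α=3/5: [3417/25, 30067/200, 3909/25]
= [137, 150, 156]

at x=1,y=2 over L1,L3,L4,L6,L7:
+L1 (α=1/4) → [41, 67/2, 45]
+L3 (α=1/2) → [69/2, 293/4, 51/2]
+L4 (α=3/5) → [513/5, 413/10, 543/5]
+L6 (α=1) → [35, 230, 136]
+L7 (α=2/7) → [195/7, 1572/7, 964/7]
= [28, 225, 138]

query (1,0) [L1,L3,L4,L6,L9] — begin 0,0,0
+L1 (α=1/2) → [3, 139/2, 32]
+L3 (α=1/2) → [82, 175/4, 88]
+L4 (α=1/2) → [88, 763/8, 157]
+L6 (α=1/2) → [121/2, 795/16, 405/2]
+L9 (α=5/8) → [1103/16, 21505/128, 2795/16]
rounded: [69, 168, 175]


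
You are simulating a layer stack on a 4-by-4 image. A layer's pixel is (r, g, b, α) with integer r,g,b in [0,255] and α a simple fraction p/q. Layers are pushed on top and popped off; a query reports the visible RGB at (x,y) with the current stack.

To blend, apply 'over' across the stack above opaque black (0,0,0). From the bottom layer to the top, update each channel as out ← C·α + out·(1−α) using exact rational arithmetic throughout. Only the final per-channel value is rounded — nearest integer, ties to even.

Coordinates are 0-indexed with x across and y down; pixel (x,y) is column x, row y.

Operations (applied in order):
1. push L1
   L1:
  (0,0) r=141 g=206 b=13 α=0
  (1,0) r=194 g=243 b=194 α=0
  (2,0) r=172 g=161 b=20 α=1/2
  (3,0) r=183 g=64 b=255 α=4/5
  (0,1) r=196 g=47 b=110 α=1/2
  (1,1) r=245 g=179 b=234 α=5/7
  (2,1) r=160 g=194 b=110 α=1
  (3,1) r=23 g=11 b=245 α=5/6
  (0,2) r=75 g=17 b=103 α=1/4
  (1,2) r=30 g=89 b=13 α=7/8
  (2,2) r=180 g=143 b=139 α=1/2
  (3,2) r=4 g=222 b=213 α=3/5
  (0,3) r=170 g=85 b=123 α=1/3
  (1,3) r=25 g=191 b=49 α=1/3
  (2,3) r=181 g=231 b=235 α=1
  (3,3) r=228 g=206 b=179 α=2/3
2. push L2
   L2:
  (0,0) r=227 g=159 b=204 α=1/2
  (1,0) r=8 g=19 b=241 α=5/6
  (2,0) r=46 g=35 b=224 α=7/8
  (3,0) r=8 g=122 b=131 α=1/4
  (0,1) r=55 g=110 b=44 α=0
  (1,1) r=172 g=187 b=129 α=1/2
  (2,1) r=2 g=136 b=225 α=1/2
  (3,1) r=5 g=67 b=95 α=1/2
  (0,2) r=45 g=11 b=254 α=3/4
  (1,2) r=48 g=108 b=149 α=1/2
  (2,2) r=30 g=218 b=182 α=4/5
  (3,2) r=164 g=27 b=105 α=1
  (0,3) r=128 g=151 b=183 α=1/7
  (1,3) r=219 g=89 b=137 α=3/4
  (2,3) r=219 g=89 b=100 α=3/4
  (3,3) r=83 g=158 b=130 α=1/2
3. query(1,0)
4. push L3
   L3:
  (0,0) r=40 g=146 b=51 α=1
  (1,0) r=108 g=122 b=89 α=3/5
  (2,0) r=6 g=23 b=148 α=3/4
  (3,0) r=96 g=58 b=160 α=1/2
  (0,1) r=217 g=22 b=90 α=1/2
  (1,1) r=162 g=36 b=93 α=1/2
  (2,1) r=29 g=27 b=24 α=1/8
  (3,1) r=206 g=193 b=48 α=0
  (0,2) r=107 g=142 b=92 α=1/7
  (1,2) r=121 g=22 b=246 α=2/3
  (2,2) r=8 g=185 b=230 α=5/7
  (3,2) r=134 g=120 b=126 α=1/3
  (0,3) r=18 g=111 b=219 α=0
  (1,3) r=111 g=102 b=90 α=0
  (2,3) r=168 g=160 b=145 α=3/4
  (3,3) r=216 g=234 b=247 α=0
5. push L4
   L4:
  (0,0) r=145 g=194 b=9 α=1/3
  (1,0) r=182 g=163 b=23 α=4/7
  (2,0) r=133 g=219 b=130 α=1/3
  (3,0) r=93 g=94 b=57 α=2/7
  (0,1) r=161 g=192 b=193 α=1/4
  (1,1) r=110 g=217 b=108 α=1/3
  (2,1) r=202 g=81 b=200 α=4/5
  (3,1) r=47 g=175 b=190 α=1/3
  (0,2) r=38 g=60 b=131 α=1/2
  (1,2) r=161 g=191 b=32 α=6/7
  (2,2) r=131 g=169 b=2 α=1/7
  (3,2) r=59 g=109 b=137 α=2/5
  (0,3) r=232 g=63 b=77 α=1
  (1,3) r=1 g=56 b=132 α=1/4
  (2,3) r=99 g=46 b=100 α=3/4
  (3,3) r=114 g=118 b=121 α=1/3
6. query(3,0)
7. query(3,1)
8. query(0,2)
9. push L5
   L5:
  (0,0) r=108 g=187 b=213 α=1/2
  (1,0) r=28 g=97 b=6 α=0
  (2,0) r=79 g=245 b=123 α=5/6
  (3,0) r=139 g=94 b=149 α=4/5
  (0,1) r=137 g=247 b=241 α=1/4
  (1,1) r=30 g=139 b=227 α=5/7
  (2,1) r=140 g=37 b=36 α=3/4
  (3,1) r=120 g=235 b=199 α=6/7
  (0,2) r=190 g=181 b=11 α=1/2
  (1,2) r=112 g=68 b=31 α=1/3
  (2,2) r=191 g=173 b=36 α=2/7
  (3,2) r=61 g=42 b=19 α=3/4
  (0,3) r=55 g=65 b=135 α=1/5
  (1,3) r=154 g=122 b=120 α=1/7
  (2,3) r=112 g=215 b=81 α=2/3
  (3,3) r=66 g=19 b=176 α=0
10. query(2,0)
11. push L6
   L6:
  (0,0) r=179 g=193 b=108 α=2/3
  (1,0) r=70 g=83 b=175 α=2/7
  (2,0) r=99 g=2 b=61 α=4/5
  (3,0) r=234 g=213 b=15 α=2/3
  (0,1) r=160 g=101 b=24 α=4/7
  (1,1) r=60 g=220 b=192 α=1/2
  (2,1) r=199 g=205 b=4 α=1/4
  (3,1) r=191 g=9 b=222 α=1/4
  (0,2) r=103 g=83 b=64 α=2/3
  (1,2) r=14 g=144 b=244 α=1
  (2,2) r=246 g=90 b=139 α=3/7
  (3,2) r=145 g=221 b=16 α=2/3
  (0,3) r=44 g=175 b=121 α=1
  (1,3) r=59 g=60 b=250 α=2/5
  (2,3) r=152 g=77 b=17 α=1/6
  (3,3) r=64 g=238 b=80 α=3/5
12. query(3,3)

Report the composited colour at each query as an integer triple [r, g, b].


query (1,0) [L1,L2] — begin 0,0,0
L1 α=0: [0, 0, 0]
L2 α=5/6: [20/3, 95/6, 1205/6]
→ [7, 16, 201]

(3,0) stack=L1,L2,L3,L4; from [0,0,0]:
after L1 α=4/5: [732/5, 256/5, 204]
after L2 α=1/4: [559/5, 689/10, 743/4]
after L3 α=1/2: [1039/10, 1269/20, 1383/8]
after L4 α=2/7: [1411/14, 2021/28, 7827/56]
rounded: [101, 72, 140]

at x=3,y=1 over L1,L2,L3,L4:
after L1 α=5/6: [115/6, 55/6, 1225/6]
after L2 α=1/2: [145/12, 457/12, 1795/12]
after L3 α=0: [145/12, 457/12, 1795/12]
after L4 α=1/3: [427/18, 1507/18, 2935/18]
= [24, 84, 163]

at x=0,y=2 over L1,L2,L3,L4:
after L1 α=1/4: [75/4, 17/4, 103/4]
after L2 α=3/4: [615/16, 149/16, 3151/16]
after L3 α=1/7: [2701/56, 1583/56, 10189/56]
after L4 α=1/2: [4829/112, 4943/112, 17525/112]
rounded: [43, 44, 156]

at x=2,y=0 over L1,L2,L3,L4,L5:
L1 α=1/2: [86, 161/2, 10]
L2 α=7/8: [51, 651/16, 789/4]
L3 α=3/4: [69/4, 1755/64, 2565/16]
L4 α=1/3: [335/6, 2921/32, 3605/24]
L5 α=5/6: [2705/36, 42121/192, 18365/144]
→ [75, 219, 128]

query (3,3) [L1,L2,L3,L4,L5,L6] — begin 0,0,0
+L1 (α=2/3) → [152, 412/3, 358/3]
+L2 (α=1/2) → [235/2, 443/3, 374/3]
+L3 (α=0) → [235/2, 443/3, 374/3]
+L4 (α=1/3) → [349/3, 1240/9, 1111/9]
+L5 (α=0) → [349/3, 1240/9, 1111/9]
+L6 (α=3/5) → [1274/15, 8906/45, 4382/45]
→ [85, 198, 97]


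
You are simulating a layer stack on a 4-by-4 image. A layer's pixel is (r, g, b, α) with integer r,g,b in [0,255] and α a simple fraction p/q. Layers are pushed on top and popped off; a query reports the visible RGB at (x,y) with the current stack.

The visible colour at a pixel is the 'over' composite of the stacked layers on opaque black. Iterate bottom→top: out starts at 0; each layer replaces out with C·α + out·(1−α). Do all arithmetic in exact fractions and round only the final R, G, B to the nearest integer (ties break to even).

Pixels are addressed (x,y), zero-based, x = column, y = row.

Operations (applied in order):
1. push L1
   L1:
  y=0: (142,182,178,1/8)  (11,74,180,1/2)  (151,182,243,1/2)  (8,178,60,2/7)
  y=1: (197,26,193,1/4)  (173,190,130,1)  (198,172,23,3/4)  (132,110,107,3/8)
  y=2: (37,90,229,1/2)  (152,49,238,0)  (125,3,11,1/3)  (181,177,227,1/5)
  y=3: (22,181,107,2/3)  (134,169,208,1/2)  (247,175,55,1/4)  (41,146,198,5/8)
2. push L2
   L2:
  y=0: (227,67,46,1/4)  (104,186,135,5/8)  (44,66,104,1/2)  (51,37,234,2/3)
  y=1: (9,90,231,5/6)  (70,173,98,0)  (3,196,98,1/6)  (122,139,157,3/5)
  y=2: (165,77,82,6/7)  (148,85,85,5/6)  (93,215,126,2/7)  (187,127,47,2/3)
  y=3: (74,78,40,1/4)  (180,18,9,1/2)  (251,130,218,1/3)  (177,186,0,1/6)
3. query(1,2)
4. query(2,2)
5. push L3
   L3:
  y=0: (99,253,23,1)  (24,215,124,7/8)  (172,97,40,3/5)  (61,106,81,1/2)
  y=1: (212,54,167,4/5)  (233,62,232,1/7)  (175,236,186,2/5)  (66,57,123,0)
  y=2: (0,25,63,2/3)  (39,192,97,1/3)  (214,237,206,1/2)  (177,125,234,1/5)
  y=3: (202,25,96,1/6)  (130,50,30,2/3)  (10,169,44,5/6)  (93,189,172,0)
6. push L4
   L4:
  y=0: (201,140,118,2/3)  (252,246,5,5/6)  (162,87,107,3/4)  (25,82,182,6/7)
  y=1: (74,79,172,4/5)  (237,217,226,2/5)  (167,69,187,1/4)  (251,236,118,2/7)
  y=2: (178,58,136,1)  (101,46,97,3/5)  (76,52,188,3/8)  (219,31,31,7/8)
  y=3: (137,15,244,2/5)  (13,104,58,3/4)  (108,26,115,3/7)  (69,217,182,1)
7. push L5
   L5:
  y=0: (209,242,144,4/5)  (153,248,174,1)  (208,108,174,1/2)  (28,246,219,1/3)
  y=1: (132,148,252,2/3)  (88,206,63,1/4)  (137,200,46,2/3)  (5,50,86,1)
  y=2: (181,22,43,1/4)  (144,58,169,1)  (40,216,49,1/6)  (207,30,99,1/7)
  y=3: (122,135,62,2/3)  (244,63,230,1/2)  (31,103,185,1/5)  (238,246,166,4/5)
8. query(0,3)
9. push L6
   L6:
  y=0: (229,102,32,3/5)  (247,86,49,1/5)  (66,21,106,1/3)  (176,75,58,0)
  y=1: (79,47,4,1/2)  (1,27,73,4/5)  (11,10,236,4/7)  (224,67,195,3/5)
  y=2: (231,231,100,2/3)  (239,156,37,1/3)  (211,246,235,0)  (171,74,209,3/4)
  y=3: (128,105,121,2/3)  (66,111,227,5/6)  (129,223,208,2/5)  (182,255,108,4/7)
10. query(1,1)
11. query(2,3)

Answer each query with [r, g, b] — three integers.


(1,2) stack=L1,L2; from [0,0,0]:
L1 α=0: [0, 0, 0]
L2 α=5/6: [370/3, 425/6, 425/6]
= [123, 71, 71]

query (2,2) [L1,L2] — begin 0,0,0
+L1 (α=1/3) → [125/3, 1, 11/3]
+L2 (α=2/7) → [169/3, 435/7, 811/21]
→ [56, 62, 39]

query (0,3) [L1,L2,L3,L4,L5] — begin 0,0,0
+L1 (α=2/3) → [44/3, 362/3, 214/3]
+L2 (α=1/4) → [59/2, 110, 127/2]
+L3 (α=1/6) → [233/4, 575/6, 827/12]
+L4 (α=2/5) → [359/4, 127/2, 2779/20]
+L5 (α=2/3) → [445/4, 667/6, 1753/20]
= [111, 111, 88]

at x=1,y=1 over L1,L2,L3,L4,L5,L6:
L1 α=1: [173, 190, 130]
L2 α=0: [173, 190, 130]
L3 α=1/7: [1271/7, 1202/7, 1012/7]
L4 α=2/5: [7131/35, 6644/35, 1240/7]
L5 α=1/4: [24473/140, 13571/70, 4161/28]
L6 α=4/5: [25033/700, 21131/350, 12337/140]
→ [36, 60, 88]

query (2,3) [L1,L2,L3,L4,L5,L6] — begin 0,0,0
after L1 α=1/4: [247/4, 175/4, 55/4]
after L2 α=1/3: [749/6, 145/2, 491/6]
after L3 α=5/6: [1049/36, 1835/12, 1811/36]
after L4 α=3/7: [3965/63, 2069/21, 4916/63]
after L5 α=1/5: [17813/315, 10439/105, 31319/315]
after L6 α=2/5: [44903/525, 26049/175, 74999/525]
= [86, 149, 143]


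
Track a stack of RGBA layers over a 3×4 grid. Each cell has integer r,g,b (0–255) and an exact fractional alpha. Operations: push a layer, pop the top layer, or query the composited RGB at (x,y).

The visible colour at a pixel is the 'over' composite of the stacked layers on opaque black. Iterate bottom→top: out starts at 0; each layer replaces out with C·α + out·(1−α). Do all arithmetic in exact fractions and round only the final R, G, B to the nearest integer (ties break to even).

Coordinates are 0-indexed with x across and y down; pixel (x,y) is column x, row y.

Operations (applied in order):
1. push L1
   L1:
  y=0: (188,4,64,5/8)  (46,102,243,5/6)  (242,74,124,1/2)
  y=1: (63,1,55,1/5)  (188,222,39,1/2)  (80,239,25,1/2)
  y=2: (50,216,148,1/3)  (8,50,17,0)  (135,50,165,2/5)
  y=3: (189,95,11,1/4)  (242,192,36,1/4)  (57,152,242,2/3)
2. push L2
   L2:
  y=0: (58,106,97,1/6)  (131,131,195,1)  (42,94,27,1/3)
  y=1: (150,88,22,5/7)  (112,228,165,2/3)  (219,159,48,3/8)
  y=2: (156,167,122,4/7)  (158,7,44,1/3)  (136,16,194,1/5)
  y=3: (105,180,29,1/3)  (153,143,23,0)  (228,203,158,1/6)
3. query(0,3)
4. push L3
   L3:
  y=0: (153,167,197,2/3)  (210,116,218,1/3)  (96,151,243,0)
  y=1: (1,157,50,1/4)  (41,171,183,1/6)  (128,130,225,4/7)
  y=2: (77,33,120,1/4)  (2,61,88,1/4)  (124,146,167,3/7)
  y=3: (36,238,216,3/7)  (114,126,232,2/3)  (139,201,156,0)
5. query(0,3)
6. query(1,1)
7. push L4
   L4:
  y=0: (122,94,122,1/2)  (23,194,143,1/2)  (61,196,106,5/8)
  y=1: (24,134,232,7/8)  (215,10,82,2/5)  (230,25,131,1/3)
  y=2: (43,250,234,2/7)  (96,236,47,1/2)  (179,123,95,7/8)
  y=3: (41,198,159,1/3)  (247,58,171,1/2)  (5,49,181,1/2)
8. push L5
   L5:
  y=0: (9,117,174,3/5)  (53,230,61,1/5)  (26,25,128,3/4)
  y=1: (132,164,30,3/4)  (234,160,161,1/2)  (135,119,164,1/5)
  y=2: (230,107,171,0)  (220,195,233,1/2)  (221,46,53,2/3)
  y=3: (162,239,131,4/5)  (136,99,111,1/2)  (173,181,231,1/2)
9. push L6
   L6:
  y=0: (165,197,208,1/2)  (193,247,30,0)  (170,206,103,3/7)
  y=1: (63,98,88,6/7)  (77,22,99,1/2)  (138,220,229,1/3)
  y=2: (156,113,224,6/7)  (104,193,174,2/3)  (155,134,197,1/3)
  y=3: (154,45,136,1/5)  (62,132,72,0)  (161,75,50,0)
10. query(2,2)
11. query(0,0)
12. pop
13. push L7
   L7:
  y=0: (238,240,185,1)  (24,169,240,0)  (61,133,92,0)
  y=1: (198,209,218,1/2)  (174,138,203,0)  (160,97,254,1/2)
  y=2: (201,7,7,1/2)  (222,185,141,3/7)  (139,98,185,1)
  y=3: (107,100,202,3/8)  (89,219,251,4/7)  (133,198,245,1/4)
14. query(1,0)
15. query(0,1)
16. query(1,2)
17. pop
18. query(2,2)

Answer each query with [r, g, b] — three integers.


query (0,3) [L1,L2] — begin 0,0,0
L1 α=1/4: [189/4, 95/4, 11/4]
L2 α=1/3: [133/2, 455/6, 23/2]
→ [66, 76, 12]

at x=0,y=3 over L1,L2,L3:
after L1 α=1/4: [189/4, 95/4, 11/4]
after L2 α=1/3: [133/2, 455/6, 23/2]
after L3 α=3/7: [374/7, 436/3, 694/7]
→ [53, 145, 99]

query (1,1) [L1,L2,L3] — begin 0,0,0
L1 α=1/2: [94, 111, 39/2]
L2 α=2/3: [106, 189, 233/2]
L3 α=1/6: [571/6, 186, 1531/12]
= [95, 186, 128]

(2,2) stack=L1,L2,L3,L4,L5,L6; from [0,0,0]:
L1 α=2/5: [54, 20, 66]
L2 α=1/5: [352/5, 96/5, 458/5]
L3 α=3/7: [3268/35, 2574/35, 4337/35]
L4 α=7/8: [47123/280, 32709/280, 6903/70]
L5 α=2/3: [56961/280, 58469/840, 14323/210]
L6 α=1/3: [78661/420, 114749/1260, 35008/315]
= [187, 91, 111]

query (0,0) [L1,L2,L3,L4,L5,L6] — begin 0,0,0
L1 α=5/8: [235/2, 5/2, 40]
L2 α=1/6: [1291/12, 79/4, 99/2]
L3 α=2/3: [4963/36, 1415/12, 887/6]
L4 α=1/2: [9355/72, 2543/24, 1619/12]
L5 α=3/5: [10327/180, 1351/12, 4751/30]
L6 α=1/2: [40027/360, 3715/24, 10991/60]
→ [111, 155, 183]

at x=1,y=0 over L1,L2,L3,L4,L5,L7:
+L1 (α=5/6) → [115/3, 85, 405/2]
+L2 (α=1) → [131, 131, 195]
+L3 (α=1/3) → [472/3, 126, 608/3]
+L4 (α=1/2) → [541/6, 160, 1037/6]
+L5 (α=1/5) → [1241/15, 174, 2257/15]
+L7 (α=0) → [1241/15, 174, 2257/15]
rounded: [83, 174, 150]

at x=0,y=1 over L1,L2,L3,L4,L5,L7:
+L1 (α=1/5) → [63/5, 1/5, 11]
+L2 (α=5/7) → [3876/35, 2202/35, 132/7]
+L3 (α=1/4) → [11663/140, 12101/140, 373/14]
+L4 (α=7/8) → [35183/1120, 143421/1120, 23109/112]
+L5 (α=3/4) → [478703/4480, 694461/4480, 33189/448]
+L7 (α=1/2) → [1365743/8960, 1630781/8960, 130853/896]
→ [152, 182, 146]

at x=1,y=2 over L1,L2,L3,L4,L5,L7:
after L1 α=0: [0, 0, 0]
after L2 α=1/3: [158/3, 7/3, 44/3]
after L3 α=1/4: [40, 17, 33]
after L4 α=1/2: [68, 253/2, 40]
after L5 α=1/2: [144, 643/4, 273/2]
after L7 α=3/7: [1242/7, 1198/7, 969/7]
→ [177, 171, 138]

query (2,2) [L1,L2,L3,L4,L5] — begin 0,0,0
after L1 α=2/5: [54, 20, 66]
after L2 α=1/5: [352/5, 96/5, 458/5]
after L3 α=3/7: [3268/35, 2574/35, 4337/35]
after L4 α=7/8: [47123/280, 32709/280, 6903/70]
after L5 α=2/3: [56961/280, 58469/840, 14323/210]
→ [203, 70, 68]


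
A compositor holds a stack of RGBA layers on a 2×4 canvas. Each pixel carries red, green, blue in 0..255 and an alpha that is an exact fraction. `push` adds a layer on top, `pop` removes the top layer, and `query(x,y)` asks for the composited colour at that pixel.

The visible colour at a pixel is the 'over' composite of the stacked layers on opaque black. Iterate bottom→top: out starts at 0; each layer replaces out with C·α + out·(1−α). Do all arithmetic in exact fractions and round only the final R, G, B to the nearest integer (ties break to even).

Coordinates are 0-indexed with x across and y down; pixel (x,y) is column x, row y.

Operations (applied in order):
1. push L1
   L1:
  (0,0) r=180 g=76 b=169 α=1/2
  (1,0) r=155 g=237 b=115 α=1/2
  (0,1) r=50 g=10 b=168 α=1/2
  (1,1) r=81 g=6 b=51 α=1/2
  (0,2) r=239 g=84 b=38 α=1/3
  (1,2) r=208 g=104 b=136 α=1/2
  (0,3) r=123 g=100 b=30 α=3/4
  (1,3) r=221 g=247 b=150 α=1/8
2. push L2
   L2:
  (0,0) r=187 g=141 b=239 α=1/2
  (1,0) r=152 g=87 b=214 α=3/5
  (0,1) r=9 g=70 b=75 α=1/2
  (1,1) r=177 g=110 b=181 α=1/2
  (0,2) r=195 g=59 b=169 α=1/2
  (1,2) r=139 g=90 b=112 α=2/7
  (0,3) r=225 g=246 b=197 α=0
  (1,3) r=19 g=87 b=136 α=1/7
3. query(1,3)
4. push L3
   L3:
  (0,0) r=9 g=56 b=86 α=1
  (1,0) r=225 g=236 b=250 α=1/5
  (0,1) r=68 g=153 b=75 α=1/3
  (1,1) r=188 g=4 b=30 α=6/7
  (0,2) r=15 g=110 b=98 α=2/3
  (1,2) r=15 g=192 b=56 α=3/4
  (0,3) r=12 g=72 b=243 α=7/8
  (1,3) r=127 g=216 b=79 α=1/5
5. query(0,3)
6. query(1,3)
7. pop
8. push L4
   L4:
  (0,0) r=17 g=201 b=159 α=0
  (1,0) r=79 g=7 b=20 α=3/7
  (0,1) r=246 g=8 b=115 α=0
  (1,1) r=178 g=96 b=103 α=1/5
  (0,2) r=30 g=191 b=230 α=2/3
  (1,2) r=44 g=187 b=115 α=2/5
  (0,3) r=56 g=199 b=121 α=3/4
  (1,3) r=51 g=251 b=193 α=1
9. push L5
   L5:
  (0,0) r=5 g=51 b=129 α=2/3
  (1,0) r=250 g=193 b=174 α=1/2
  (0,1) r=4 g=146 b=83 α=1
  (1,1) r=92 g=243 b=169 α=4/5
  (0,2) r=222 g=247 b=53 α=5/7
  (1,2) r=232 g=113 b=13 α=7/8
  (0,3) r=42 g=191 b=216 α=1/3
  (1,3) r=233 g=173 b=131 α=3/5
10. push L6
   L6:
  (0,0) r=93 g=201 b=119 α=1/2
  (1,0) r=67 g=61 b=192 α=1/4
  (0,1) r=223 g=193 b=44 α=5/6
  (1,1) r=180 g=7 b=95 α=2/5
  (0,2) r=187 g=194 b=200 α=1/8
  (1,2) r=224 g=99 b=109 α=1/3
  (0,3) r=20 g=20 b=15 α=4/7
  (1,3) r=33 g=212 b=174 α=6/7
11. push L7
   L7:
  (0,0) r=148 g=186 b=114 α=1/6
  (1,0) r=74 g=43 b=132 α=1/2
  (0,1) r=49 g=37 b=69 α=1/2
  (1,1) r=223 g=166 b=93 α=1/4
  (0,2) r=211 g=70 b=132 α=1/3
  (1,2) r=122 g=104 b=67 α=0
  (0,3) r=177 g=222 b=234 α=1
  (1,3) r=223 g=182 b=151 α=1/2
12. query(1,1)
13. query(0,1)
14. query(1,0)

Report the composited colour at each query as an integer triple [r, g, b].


(1,3) stack=L1,L2; from [0,0,0]:
+L1 (α=1/8) → [221/8, 247/8, 75/4]
+L2 (α=1/7) → [739/28, 1089/28, 71/2]
→ [26, 39, 36]

query (0,3) [L1,L2,L3] — begin 0,0,0
after L1 α=3/4: [369/4, 75, 45/2]
after L2 α=0: [369/4, 75, 45/2]
after L3 α=7/8: [705/32, 579/8, 3447/16]
= [22, 72, 215]

query (1,3) [L1,L2,L3] — begin 0,0,0
L1 α=1/8: [221/8, 247/8, 75/4]
L2 α=1/7: [739/28, 1089/28, 71/2]
L3 α=1/5: [1628/35, 2601/35, 221/5]
→ [47, 74, 44]

query (1,1) [L1,L2,L4,L5,L6,L7] — begin 0,0,0
+L1 (α=1/2) → [81/2, 3, 51/2]
+L2 (α=1/2) → [435/4, 113/2, 413/4]
+L4 (α=1/5) → [613/5, 322/5, 516/5]
+L5 (α=4/5) → [2453/25, 5182/25, 3896/25]
+L6 (α=2/5) → [16359/125, 15896/125, 16438/125]
+L7 (α=1/4) → [19238/125, 34219/250, 60939/500]
= [154, 137, 122]

at x=0,y=1 over L1,L2,L4,L5,L6,L7:
after L1 α=1/2: [25, 5, 84]
after L2 α=1/2: [17, 75/2, 159/2]
after L4 α=0: [17, 75/2, 159/2]
after L5 α=1: [4, 146, 83]
after L6 α=5/6: [373/2, 1111/6, 101/2]
after L7 α=1/2: [471/4, 1333/12, 239/4]
rounded: [118, 111, 60]

(1,0) stack=L1,L2,L4,L5,L6,L7; from [0,0,0]:
after L1 α=1/2: [155/2, 237/2, 115/2]
after L2 α=3/5: [611/5, 498/5, 757/5]
after L4 α=3/7: [3629/35, 2097/35, 3328/35]
after L5 α=1/2: [12379/70, 4426/35, 4709/35]
after L6 α=1/4: [41827/280, 15413/140, 20847/140]
after L7 α=1/2: [62547/560, 21433/280, 39327/280]
rounded: [112, 77, 140]


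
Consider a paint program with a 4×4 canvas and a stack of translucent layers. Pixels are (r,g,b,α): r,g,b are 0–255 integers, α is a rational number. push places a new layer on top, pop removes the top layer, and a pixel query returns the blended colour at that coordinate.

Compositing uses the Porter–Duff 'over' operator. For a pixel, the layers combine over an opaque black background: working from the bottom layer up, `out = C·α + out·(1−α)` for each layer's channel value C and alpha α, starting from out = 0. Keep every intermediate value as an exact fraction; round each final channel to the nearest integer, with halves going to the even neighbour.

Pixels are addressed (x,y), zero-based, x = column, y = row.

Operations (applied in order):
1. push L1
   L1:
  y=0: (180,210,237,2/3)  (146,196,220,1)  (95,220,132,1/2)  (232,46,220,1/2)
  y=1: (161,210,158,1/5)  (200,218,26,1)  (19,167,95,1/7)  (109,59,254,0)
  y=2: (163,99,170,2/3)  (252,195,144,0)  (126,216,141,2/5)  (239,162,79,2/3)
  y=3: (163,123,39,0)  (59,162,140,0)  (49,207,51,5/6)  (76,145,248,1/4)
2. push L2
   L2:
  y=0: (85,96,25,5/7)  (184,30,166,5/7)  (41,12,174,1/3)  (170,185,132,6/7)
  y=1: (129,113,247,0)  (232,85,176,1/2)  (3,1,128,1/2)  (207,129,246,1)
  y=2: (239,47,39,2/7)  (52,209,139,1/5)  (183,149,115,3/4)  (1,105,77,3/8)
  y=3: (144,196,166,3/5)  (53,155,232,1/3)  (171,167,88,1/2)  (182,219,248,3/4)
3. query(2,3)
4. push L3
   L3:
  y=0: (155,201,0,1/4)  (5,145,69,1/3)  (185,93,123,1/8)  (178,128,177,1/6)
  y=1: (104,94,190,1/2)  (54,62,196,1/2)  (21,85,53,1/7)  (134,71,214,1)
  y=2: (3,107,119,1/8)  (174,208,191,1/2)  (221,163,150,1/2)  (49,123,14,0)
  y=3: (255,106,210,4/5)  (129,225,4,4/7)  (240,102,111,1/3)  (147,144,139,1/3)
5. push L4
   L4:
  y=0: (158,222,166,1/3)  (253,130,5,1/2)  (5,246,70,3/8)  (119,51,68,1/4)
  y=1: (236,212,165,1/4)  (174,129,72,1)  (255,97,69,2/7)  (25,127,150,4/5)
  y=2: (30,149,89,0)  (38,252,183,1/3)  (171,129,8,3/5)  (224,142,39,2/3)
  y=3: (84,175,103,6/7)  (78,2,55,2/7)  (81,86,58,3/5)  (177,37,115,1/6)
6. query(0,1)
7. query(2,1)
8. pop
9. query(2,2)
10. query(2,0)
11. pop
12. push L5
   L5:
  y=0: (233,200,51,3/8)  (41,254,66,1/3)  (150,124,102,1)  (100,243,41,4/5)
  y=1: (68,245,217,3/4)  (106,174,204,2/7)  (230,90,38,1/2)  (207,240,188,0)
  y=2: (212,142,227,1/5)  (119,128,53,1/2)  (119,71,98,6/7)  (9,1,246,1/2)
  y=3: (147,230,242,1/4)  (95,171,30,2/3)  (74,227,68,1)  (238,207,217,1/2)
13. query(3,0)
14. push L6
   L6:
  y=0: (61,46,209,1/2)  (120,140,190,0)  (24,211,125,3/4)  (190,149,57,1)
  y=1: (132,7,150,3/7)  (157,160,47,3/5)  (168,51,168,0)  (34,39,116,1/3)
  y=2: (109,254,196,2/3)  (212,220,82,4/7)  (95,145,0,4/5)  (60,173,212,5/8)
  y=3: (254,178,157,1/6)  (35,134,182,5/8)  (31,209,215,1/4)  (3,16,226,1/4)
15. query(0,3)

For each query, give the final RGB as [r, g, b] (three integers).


at x=2,y=3 over L1,L2:
after L1 α=5/6: [245/6, 345/2, 85/2]
after L2 α=1/2: [1271/12, 679/4, 261/4]
= [106, 170, 65]

at x=0,y=1 over L1,L2,L3,L4:
+L1 (α=1/5) → [161/5, 42, 158/5]
+L2 (α=0) → [161/5, 42, 158/5]
+L3 (α=1/2) → [681/10, 68, 554/5]
+L4 (α=1/4) → [4403/40, 104, 2487/20]
→ [110, 104, 124]

at x=2,y=1 over L1,L2,L3,L4:
+L1 (α=1/7) → [19/7, 167/7, 95/7]
+L2 (α=1/2) → [20/7, 87/7, 991/14]
+L3 (α=1/7) → [267/49, 1117/49, 3344/49]
+L4 (α=2/7) → [26325/343, 15091/343, 23482/343]
rounded: [77, 44, 68]

at x=2,y=2 over L1,L2,L3:
L1 α=2/5: [252/5, 432/5, 282/5]
L2 α=3/4: [2997/20, 2667/20, 2007/20]
L3 α=1/2: [7417/40, 5927/40, 5007/40]
rounded: [185, 148, 125]

query (2,0) [L1,L2,L3] — begin 0,0,0
L1 α=1/2: [95/2, 110, 66]
L2 α=1/3: [136/3, 232/3, 102]
L3 α=1/8: [1507/24, 1903/24, 837/8]
= [63, 79, 105]

(3,0) stack=L1,L2,L5; from [0,0,0]:
L1 α=1/2: [116, 23, 110]
L2 α=6/7: [1136/7, 1133/7, 902/7]
L5 α=4/5: [3936/35, 7937/35, 410/7]
rounded: [112, 227, 59]

query (0,3) [L1,L2,L5,L6] — begin 0,0,0
L1 α=0: [0, 0, 0]
L2 α=3/5: [432/5, 588/5, 498/5]
L5 α=1/4: [2031/20, 1457/10, 676/5]
L6 α=1/6: [3047/24, 1813/12, 833/6]
rounded: [127, 151, 139]


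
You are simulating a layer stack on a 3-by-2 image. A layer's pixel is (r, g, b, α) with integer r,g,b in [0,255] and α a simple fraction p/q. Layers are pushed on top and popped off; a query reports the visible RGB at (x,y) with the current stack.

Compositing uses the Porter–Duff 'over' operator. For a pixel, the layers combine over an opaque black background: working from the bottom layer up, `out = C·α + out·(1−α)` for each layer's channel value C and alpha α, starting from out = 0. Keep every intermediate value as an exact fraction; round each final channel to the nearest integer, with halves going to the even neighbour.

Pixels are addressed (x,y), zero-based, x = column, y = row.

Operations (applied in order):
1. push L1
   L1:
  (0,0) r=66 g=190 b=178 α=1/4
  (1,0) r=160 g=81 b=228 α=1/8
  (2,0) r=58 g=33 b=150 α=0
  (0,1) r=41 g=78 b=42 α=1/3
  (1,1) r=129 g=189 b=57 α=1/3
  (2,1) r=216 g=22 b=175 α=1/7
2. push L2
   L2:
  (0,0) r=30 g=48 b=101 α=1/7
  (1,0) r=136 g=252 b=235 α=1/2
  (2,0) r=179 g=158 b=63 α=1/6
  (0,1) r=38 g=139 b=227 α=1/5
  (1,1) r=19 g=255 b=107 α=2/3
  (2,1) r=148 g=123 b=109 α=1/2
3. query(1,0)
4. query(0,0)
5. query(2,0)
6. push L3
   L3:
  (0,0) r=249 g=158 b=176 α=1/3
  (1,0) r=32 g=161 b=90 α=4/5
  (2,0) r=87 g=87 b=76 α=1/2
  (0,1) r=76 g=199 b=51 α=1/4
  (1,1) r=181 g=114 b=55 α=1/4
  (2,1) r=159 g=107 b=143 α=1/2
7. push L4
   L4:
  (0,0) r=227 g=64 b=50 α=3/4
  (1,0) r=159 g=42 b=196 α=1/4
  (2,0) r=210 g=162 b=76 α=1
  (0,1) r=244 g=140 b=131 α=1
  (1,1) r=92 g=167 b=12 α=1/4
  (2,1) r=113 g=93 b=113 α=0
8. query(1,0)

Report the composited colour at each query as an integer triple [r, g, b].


(1,0) stack=L1,L2; from [0,0,0]:
after L1 α=1/8: [20, 81/8, 57/2]
after L2 α=1/2: [78, 2097/16, 527/4]
→ [78, 131, 132]

(0,0) stack=L1,L2; from [0,0,0]:
L1 α=1/4: [33/2, 95/2, 89/2]
L2 α=1/7: [129/7, 333/7, 368/7]
rounded: [18, 48, 53]

query (2,0) [L1,L2] — begin 0,0,0
after L1 α=0: [0, 0, 0]
after L2 α=1/6: [179/6, 79/3, 21/2]
rounded: [30, 26, 10]

(1,0) stack=L1,L2,L3,L4; from [0,0,0]:
+L1 (α=1/8) → [20, 81/8, 57/2]
+L2 (α=1/2) → [78, 2097/16, 527/4]
+L3 (α=4/5) → [206/5, 12401/80, 1967/20]
+L4 (α=1/4) → [1413/20, 40563/320, 9821/80]
= [71, 127, 123]
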